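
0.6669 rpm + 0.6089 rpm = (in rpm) 1.276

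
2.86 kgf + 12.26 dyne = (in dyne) 2.805e+06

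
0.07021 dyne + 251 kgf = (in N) 2461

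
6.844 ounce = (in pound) 0.4278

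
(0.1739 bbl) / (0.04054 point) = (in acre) 0.4777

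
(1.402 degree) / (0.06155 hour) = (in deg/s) 0.006327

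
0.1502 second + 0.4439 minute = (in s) 26.78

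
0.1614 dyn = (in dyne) 0.1614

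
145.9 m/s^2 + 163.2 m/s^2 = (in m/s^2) 309.1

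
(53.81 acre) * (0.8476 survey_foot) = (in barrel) 3.539e+05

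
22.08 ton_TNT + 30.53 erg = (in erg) 9.238e+17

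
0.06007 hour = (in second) 216.3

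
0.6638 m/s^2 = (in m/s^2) 0.6638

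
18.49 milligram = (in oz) 0.0006522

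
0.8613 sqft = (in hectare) 8.002e-06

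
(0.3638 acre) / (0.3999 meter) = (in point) 1.044e+07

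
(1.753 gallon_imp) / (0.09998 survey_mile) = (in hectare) 4.953e-09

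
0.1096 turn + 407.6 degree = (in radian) 7.803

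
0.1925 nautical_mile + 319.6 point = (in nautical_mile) 0.1926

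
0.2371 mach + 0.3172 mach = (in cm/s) 1.887e+04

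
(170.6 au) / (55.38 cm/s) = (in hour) 1.28e+10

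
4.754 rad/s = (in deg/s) 272.4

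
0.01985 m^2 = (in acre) 4.905e-06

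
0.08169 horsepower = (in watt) 60.92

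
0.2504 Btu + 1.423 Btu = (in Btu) 1.673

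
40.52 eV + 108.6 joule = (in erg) 1.086e+09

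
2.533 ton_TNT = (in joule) 1.06e+10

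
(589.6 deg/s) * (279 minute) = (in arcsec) 3.553e+10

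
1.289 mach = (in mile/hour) 981.8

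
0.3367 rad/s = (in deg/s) 19.29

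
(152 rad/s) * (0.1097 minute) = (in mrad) 1e+06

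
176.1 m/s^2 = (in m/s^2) 176.1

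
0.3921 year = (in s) 1.237e+07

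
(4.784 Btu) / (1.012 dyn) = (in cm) 4.988e+10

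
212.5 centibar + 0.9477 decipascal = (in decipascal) 2.125e+06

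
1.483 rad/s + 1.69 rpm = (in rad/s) 1.66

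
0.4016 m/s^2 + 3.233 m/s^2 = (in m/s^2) 3.635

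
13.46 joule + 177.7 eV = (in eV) 8.401e+19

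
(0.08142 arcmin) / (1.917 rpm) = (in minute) 1.966e-06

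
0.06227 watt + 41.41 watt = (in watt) 41.47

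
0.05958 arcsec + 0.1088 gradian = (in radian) 0.001709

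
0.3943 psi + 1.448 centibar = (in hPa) 41.67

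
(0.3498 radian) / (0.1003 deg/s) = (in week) 0.0003304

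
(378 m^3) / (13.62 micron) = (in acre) 6858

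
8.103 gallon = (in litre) 30.67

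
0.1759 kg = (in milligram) 1.759e+05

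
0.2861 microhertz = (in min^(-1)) 1.717e-05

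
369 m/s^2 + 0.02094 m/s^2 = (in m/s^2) 369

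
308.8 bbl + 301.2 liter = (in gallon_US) 1.305e+04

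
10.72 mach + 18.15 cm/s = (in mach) 10.72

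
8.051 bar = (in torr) 6039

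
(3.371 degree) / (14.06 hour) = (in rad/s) 1.162e-06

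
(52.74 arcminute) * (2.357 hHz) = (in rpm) 34.53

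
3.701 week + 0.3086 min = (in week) 3.701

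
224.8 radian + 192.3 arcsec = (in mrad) 2.248e+05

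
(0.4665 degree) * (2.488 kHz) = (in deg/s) 1161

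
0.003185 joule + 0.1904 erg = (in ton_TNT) 7.612e-13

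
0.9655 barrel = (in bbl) 0.9655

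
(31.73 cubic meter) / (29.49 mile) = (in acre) 1.652e-07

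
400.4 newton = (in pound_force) 90.01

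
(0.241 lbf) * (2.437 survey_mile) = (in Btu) 3.985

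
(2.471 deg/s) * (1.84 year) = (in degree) 1.434e+08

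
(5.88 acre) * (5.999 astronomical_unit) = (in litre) 2.135e+19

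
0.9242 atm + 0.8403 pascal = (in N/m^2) 9.365e+04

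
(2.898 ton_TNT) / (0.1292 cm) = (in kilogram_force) 9.57e+11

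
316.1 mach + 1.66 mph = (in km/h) 3.875e+05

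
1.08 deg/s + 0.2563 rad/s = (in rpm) 2.627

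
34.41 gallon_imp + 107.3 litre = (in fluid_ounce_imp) 9282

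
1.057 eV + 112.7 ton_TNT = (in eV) 2.943e+30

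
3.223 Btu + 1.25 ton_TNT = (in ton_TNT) 1.25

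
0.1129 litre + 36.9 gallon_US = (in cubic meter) 0.1398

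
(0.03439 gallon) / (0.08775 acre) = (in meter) 3.666e-07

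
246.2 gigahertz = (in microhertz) 2.462e+17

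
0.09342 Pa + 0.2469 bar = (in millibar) 246.9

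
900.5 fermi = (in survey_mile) 5.595e-16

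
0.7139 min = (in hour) 0.0119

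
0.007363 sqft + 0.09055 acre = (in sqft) 3944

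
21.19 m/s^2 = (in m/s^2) 21.19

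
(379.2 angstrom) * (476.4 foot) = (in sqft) 5.927e-05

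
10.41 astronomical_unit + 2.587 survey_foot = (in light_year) 0.0001646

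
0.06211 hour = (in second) 223.6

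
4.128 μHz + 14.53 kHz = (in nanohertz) 1.453e+13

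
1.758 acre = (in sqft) 7.658e+04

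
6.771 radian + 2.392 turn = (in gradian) 1388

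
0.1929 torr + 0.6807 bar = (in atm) 0.6721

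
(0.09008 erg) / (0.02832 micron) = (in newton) 0.3181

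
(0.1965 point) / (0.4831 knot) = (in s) 0.0002789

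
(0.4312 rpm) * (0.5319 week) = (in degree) 8.323e+05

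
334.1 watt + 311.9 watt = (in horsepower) 0.8663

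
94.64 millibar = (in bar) 0.09464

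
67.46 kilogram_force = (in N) 661.6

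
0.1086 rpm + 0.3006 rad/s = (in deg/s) 17.87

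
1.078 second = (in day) 1.248e-05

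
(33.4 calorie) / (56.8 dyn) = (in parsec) 7.973e-12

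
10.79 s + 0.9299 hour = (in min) 55.97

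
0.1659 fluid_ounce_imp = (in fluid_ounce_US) 0.1594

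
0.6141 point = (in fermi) 2.166e+11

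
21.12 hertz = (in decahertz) 2.112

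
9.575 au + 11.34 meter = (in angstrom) 1.432e+22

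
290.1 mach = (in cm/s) 9.878e+06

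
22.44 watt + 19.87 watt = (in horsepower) 0.05674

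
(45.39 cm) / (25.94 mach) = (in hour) 1.427e-08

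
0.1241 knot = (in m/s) 0.06384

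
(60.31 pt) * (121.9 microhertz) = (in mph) 5.802e-06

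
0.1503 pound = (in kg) 0.06817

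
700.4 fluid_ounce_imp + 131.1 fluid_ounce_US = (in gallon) 6.281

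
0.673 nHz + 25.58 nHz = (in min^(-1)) 1.575e-06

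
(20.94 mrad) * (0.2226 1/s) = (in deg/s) 0.2671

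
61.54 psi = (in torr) 3183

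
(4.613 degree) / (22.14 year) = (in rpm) 1.101e-09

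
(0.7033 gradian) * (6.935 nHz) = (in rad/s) 7.661e-11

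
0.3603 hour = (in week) 0.002145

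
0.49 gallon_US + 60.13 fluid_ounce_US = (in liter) 3.633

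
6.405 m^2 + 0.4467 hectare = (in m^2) 4473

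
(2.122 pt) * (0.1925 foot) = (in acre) 1.085e-08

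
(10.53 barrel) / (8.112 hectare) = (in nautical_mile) 1.114e-08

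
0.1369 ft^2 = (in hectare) 1.272e-06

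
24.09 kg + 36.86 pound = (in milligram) 4.081e+07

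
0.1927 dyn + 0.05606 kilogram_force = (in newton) 0.5498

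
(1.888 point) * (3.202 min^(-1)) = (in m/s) 3.554e-05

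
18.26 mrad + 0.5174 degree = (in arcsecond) 5629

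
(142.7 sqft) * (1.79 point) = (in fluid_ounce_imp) 294.6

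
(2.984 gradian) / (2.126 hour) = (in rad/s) 6.124e-06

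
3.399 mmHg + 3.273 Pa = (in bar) 0.004564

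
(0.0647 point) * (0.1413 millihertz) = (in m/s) 3.225e-09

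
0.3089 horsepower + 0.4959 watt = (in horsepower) 0.3096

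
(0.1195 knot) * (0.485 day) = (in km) 2.576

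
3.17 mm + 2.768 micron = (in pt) 8.994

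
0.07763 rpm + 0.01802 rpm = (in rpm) 0.09565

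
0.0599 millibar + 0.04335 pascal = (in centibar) 0.006033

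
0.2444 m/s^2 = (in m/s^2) 0.2444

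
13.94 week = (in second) 8.431e+06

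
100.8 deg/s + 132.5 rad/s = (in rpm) 1282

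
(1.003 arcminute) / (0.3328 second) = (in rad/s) 0.0008767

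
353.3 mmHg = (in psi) 6.832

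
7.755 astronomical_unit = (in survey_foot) 3.806e+12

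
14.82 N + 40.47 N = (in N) 55.29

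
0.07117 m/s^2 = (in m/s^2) 0.07117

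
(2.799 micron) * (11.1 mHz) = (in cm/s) 3.107e-06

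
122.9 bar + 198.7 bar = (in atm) 317.4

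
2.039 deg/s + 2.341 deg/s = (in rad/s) 0.07645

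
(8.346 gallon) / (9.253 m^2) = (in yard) 0.003734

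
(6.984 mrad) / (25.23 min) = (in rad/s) 4.614e-06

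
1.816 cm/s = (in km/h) 0.06538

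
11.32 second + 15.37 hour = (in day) 0.6405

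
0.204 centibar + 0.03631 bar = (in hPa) 38.35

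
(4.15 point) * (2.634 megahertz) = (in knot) 7496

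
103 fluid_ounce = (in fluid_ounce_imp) 107.2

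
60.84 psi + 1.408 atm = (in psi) 81.53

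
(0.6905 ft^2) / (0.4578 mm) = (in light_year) 1.481e-14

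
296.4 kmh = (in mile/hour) 184.2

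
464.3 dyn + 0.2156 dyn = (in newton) 0.004645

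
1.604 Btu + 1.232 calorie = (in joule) 1697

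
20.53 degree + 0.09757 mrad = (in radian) 0.3584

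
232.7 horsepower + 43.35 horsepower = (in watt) 2.059e+05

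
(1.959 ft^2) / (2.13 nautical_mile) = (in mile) 2.867e-08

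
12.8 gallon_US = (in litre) 48.45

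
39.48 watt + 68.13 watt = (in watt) 107.6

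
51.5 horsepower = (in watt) 3.84e+04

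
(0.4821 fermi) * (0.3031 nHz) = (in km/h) 5.26e-25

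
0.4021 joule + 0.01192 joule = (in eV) 2.584e+18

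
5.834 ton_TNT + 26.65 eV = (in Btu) 2.314e+07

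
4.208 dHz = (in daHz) 0.04208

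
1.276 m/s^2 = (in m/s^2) 1.276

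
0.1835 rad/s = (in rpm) 1.752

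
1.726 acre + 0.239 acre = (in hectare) 0.7952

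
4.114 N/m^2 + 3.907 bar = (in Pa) 3.907e+05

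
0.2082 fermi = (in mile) 1.294e-19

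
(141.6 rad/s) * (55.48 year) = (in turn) 3.943e+10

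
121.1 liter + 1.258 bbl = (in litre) 321.1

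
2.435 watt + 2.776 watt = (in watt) 5.211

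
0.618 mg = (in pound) 1.362e-06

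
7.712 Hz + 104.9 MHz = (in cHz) 1.049e+10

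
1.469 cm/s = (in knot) 0.02856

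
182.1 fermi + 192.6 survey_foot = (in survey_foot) 192.6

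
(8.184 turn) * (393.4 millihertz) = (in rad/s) 20.23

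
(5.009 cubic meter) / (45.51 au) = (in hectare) 7.357e-17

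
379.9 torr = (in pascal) 5.065e+04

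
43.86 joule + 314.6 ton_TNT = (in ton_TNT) 314.6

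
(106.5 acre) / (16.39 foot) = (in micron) 8.627e+10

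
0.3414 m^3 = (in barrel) 2.147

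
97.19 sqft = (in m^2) 9.029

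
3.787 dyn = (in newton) 3.787e-05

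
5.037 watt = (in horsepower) 0.006755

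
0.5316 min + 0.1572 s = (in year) 1.016e-06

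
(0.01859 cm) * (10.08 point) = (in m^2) 6.611e-07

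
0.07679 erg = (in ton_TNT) 1.835e-18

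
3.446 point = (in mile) 7.554e-07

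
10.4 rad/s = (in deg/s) 595.9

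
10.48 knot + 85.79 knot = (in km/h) 178.3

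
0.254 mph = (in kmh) 0.4088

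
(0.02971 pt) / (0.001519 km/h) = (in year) 7.877e-10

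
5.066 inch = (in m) 0.1287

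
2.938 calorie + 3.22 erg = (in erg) 1.229e+08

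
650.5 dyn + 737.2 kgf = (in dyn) 7.229e+08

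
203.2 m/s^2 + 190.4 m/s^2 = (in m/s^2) 393.6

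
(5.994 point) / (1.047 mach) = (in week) 9.807e-12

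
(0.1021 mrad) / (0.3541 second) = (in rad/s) 0.0002883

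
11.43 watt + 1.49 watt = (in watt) 12.92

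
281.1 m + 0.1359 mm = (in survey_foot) 922.2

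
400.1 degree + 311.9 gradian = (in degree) 680.8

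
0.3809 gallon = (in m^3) 0.001442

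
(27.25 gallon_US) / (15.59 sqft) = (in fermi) 7.122e+13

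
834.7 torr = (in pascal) 1.113e+05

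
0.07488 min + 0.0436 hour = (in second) 161.5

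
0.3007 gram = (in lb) 0.0006629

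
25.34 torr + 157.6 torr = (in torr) 182.9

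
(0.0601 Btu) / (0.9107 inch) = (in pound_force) 616.2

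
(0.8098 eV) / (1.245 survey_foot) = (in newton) 3.419e-19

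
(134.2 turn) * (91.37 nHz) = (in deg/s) 0.004414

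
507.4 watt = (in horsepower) 0.6804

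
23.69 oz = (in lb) 1.481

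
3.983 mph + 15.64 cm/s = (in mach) 0.005689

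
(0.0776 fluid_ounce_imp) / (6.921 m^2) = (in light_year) 3.367e-23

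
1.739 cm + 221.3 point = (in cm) 9.546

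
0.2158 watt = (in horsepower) 0.0002894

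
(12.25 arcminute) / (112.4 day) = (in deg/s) 2.102e-08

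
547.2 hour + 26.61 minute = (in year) 0.06252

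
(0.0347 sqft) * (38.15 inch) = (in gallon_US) 0.8252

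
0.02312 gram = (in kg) 2.312e-05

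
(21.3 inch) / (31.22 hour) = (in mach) 1.414e-08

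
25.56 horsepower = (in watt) 1.906e+04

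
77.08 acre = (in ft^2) 3.358e+06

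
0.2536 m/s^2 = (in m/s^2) 0.2536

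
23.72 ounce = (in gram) 672.5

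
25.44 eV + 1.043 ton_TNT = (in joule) 4.364e+09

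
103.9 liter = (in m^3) 0.1039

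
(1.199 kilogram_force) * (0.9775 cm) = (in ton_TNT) 2.747e-11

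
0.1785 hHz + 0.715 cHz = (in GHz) 1.786e-08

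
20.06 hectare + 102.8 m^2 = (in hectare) 20.07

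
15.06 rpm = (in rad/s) 1.577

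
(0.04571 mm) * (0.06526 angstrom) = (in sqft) 3.211e-15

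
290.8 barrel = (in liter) 4.623e+04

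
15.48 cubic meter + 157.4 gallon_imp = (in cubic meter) 16.2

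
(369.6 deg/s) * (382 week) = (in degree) 8.539e+10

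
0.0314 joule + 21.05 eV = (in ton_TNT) 7.505e-12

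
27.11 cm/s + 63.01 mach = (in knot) 4.171e+04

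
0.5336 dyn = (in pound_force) 1.2e-06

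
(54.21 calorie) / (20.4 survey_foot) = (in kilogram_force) 3.72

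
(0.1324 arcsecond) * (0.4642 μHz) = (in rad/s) 2.98e-13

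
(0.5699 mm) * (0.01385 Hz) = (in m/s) 7.893e-06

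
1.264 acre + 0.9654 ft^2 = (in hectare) 0.5115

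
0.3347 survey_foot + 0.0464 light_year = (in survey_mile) 2.728e+11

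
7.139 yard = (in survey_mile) 0.004056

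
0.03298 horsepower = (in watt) 24.59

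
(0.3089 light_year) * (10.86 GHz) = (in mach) 9.321e+22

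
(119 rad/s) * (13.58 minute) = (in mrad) 9.696e+07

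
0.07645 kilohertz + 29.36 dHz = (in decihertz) 793.9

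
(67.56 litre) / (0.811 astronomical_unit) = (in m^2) 5.569e-13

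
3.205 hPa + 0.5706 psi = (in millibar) 42.55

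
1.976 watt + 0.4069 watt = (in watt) 2.383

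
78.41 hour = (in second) 2.823e+05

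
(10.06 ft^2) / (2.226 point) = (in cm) 1.19e+05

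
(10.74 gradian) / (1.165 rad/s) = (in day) 1.676e-06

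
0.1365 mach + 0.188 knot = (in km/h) 167.7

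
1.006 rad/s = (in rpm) 9.607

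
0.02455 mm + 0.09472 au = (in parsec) 4.592e-07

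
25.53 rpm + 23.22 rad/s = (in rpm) 247.3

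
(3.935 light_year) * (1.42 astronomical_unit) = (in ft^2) 8.512e+28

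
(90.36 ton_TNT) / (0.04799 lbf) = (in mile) 1.1e+09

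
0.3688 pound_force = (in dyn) 1.641e+05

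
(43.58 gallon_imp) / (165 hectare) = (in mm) 0.0001201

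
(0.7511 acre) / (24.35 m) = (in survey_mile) 0.07757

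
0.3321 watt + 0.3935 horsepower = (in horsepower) 0.3939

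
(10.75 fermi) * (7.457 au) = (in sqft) 0.1291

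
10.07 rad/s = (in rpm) 96.16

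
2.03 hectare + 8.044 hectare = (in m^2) 1.007e+05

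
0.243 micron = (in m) 2.43e-07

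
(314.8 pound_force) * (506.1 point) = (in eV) 1.56e+21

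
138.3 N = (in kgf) 14.1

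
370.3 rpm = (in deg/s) 2222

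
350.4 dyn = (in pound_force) 0.0007877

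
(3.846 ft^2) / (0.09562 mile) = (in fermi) 2.322e+12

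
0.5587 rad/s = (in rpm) 5.335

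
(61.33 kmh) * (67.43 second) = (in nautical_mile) 0.6203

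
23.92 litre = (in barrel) 0.1505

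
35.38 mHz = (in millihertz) 35.38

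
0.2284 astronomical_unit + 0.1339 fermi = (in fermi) 3.417e+25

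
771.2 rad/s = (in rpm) 7364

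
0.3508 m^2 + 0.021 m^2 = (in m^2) 0.3718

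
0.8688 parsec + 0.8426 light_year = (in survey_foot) 1.141e+17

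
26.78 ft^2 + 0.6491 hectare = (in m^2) 6493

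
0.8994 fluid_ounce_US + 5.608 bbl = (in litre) 891.6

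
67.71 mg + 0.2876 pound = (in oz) 4.604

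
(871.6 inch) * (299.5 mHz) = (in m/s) 6.631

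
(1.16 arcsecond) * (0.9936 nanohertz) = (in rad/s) 5.588e-15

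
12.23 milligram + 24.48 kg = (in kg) 24.48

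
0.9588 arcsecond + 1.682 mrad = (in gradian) 0.1074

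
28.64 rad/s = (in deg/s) 1641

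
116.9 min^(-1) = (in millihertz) 1948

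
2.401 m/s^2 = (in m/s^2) 2.401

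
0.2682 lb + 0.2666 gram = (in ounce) 4.301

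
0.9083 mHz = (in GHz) 9.083e-13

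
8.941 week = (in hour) 1502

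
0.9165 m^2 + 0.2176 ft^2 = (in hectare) 9.367e-05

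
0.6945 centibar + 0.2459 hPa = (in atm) 0.007097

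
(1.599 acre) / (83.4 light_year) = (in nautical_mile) 4.428e-18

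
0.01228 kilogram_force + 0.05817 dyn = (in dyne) 1.204e+04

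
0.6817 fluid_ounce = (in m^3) 2.016e-05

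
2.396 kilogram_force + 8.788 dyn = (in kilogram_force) 2.396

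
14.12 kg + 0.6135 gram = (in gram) 1.412e+04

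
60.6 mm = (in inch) 2.386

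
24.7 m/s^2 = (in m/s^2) 24.7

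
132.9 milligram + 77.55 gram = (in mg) 7.768e+04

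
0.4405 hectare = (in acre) 1.088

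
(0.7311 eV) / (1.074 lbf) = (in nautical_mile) 1.324e-23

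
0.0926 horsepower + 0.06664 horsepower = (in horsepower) 0.1592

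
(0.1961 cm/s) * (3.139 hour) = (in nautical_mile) 0.01197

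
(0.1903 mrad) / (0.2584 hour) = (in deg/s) 1.172e-05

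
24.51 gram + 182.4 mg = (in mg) 2.469e+04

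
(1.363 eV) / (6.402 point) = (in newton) 9.669e-17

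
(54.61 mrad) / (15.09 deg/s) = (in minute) 0.003456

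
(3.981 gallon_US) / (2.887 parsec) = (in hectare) 1.692e-23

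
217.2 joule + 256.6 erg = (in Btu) 0.2059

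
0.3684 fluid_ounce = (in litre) 0.01089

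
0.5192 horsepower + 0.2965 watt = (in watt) 387.5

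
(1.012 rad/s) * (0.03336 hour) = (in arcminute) 4.178e+05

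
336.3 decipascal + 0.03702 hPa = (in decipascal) 373.3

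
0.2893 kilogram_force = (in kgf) 0.2893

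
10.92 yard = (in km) 0.009985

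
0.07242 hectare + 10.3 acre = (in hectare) 4.241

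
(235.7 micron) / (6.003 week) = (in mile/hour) 1.452e-10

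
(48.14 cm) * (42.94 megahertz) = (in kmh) 7.442e+07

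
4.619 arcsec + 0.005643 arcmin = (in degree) 0.001377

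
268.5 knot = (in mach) 0.4057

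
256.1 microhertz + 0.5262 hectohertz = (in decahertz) 5.262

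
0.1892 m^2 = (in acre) 4.675e-05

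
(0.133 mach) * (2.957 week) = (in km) 8.099e+04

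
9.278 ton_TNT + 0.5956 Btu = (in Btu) 3.679e+07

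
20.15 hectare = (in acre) 49.79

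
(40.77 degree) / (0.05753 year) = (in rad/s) 3.922e-07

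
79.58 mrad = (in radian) 0.07958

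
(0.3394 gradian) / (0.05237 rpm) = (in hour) 0.00027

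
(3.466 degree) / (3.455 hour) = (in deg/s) 0.0002787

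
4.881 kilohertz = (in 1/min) 2.929e+05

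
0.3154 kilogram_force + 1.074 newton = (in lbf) 0.9368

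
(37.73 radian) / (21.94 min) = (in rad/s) 0.02866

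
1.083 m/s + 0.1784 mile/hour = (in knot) 2.26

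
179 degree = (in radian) 3.124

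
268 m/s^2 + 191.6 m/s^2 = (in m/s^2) 459.6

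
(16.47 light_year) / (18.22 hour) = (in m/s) 2.376e+12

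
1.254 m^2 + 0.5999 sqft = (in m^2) 1.31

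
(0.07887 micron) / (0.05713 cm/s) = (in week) 2.283e-10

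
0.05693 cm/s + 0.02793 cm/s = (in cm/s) 0.08486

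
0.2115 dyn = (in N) 2.115e-06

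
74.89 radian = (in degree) 4291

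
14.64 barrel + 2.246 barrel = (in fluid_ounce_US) 9.078e+04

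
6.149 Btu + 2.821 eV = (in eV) 4.049e+22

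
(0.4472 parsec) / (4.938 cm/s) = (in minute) 4.657e+15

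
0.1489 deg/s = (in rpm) 0.02482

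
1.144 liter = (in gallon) 0.3022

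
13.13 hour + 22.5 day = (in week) 3.292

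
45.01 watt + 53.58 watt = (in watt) 98.59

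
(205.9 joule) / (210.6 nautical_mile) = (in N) 0.0005279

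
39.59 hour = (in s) 1.425e+05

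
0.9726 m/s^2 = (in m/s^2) 0.9726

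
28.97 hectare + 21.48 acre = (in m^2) 3.766e+05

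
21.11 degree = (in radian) 0.3684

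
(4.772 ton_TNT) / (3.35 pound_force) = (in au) 0.008956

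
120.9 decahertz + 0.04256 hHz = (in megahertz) 0.001213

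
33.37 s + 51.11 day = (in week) 7.301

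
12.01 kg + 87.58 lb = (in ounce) 1825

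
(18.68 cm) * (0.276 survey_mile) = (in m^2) 82.97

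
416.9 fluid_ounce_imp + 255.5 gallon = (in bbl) 6.158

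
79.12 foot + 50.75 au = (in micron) 7.592e+18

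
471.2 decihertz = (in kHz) 0.04712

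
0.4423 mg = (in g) 0.0004423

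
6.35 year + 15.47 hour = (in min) 3.338e+06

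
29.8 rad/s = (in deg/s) 1707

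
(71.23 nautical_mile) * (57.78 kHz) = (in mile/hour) 1.705e+10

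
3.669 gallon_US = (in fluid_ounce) 469.6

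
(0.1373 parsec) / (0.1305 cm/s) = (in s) 3.246e+18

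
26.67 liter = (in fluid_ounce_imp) 938.7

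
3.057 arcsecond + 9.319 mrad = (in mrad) 9.334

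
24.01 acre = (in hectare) 9.717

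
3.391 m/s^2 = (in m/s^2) 3.391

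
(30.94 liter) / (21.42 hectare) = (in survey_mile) 8.975e-11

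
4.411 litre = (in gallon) 1.165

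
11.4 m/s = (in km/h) 41.04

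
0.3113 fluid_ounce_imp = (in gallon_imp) 0.001946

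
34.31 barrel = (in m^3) 5.455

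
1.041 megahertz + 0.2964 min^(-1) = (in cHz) 1.041e+08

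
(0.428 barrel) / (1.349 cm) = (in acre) 0.001246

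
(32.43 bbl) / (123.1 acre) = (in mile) 6.431e-09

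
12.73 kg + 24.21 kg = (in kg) 36.94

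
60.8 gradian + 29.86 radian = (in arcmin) 1.059e+05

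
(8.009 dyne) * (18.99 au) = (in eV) 1.42e+27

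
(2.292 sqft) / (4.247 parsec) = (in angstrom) 1.625e-08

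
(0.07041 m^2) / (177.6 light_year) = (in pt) 1.188e-16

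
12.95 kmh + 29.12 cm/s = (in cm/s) 388.8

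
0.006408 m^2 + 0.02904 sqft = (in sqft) 0.09802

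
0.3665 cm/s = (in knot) 0.007124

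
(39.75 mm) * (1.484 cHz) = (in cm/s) 0.05899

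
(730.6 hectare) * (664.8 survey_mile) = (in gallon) 2.065e+15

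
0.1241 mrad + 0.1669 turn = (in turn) 0.1669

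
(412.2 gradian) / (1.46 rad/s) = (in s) 4.435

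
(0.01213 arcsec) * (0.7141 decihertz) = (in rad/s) 4.199e-09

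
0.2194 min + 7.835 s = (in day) 0.000243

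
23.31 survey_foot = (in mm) 7105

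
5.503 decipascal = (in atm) 5.431e-06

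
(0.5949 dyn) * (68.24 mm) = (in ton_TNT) 9.703e-17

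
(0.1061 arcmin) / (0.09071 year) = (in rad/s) 1.079e-11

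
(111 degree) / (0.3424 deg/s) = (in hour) 0.09005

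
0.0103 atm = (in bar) 0.01044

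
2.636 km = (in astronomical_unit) 1.762e-08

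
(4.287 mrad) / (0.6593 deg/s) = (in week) 6.16e-07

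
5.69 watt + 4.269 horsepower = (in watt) 3189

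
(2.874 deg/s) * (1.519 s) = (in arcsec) 1.572e+04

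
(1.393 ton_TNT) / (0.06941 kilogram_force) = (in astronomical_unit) 0.05724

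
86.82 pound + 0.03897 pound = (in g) 3.94e+04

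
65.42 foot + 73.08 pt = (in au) 1.335e-10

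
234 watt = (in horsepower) 0.3138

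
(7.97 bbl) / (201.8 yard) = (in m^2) 0.006867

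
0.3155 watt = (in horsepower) 0.0004231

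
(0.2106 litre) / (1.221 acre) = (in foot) 1.398e-07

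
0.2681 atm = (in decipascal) 2.717e+05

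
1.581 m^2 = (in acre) 0.0003907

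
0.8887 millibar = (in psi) 0.01289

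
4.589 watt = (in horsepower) 0.006154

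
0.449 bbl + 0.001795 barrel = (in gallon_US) 18.93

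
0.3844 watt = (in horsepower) 0.0005155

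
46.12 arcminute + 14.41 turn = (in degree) 5188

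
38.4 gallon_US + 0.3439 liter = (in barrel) 0.9164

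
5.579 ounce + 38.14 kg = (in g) 3.83e+04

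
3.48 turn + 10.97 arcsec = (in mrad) 2.187e+04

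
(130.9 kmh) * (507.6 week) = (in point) 3.164e+13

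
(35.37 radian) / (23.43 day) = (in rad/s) 1.747e-05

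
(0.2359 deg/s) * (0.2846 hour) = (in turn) 0.6714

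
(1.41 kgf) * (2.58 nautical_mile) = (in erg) 6.607e+11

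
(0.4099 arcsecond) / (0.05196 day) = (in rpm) 4.227e-09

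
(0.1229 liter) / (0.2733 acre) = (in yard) 1.215e-07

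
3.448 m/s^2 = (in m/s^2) 3.448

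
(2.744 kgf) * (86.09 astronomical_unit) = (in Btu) 3.285e+11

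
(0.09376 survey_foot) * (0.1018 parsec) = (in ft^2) 9.663e+14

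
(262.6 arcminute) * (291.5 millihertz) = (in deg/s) 1.276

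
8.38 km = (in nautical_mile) 4.525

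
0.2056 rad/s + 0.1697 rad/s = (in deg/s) 21.5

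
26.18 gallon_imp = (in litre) 119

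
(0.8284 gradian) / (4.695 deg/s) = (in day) 1.838e-06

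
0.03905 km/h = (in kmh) 0.03905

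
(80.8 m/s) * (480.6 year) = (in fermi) 1.225e+27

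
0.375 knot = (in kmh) 0.6945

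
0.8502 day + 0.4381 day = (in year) 0.00353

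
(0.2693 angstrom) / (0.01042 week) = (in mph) 9.559e-15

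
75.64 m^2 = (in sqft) 814.2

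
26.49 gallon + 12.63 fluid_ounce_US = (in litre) 100.6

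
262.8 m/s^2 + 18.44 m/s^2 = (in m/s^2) 281.2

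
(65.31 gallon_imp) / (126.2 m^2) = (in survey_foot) 0.007719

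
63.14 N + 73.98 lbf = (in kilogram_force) 40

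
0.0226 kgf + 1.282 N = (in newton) 1.504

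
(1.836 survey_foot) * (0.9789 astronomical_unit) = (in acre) 2.025e+07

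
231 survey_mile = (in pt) 1.054e+09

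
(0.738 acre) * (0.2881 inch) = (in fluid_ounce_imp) 7.692e+05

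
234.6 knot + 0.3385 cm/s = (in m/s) 120.7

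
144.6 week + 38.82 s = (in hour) 2.429e+04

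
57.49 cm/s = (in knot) 1.118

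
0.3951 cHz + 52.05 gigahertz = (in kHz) 5.205e+07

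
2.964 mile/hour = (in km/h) 4.77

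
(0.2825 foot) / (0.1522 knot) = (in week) 1.818e-06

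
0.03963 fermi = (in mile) 2.462e-20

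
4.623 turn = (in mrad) 2.905e+04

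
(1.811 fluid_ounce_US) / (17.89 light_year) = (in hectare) 3.164e-26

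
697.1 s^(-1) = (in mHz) 6.971e+05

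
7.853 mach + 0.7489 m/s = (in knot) 5199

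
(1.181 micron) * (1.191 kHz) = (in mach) 4.131e-06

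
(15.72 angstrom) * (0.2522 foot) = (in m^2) 1.208e-10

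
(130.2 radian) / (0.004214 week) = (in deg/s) 2.927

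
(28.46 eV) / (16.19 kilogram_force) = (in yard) 3.141e-20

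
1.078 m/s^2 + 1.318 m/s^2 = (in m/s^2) 2.396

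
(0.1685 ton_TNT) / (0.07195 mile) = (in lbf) 1.369e+06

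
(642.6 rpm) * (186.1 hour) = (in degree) 2.583e+09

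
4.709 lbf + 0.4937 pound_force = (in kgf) 2.36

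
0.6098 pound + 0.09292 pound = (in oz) 11.24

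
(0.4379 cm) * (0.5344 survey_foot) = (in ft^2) 0.007678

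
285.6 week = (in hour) 4.798e+04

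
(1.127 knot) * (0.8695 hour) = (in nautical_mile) 0.9799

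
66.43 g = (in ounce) 2.343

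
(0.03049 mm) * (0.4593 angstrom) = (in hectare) 1.4e-19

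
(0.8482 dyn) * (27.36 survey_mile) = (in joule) 0.3735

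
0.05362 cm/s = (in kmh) 0.00193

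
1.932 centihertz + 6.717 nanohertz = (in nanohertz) 1.932e+07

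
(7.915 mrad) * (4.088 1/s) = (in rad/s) 0.03236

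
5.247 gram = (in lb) 0.01157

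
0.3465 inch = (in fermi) 8.801e+12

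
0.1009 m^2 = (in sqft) 1.086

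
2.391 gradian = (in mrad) 37.56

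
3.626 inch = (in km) 9.21e-05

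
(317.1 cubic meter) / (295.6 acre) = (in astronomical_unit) 1.772e-15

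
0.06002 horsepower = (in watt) 44.76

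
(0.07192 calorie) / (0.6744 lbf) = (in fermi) 1.003e+14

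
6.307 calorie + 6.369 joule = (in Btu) 0.03105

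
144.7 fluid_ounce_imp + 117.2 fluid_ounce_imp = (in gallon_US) 1.966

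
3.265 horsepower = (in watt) 2435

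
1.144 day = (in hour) 27.46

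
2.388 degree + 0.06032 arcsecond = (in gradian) 2.653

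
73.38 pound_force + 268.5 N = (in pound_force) 133.7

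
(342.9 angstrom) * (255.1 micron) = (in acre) 2.162e-15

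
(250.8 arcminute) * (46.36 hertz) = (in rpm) 32.3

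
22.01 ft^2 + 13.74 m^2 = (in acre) 0.003901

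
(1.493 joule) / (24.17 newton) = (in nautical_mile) 3.335e-05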